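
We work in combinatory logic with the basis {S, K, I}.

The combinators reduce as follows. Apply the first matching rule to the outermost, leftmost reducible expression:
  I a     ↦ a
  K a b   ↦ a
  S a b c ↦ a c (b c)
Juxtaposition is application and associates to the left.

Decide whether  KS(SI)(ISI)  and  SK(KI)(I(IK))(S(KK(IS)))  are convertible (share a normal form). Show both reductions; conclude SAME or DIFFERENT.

Term A:
  start: KS(SI)(ISI)
  [1] S(ISI)
  [2] S(SI)

Term B:
  start: SK(KI)(I(IK))(S(KK(IS)))
  [1] K(I(IK))(KI(I(IK)))(S(KK(IS)))
  [2] I(IK)(S(KK(IS)))
  [3] IK(S(KK(IS)))
  [4] K(S(KK(IS)))
  [5] K(SK)

Answer: DIFFERENT — A ⇓ S(SI), B ⇓ K(SK)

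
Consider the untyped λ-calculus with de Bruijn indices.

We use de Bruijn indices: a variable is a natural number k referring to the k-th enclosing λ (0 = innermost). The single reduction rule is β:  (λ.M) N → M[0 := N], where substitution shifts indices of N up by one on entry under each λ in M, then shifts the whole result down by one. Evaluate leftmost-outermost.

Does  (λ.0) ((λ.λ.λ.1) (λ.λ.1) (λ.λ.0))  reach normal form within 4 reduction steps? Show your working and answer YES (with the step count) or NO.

  start: (λ.0) ((λ.λ.λ.1) (λ.λ.1) (λ.λ.0))
  step 1: (λ.λ.λ.1) (λ.λ.1) (λ.λ.0)
  step 2: (λ.λ.1) (λ.λ.0)
  step 3: λ.λ.λ.0

Answer: YES — reaches normal form λ.λ.λ.0 in 3 ≤ 4 steps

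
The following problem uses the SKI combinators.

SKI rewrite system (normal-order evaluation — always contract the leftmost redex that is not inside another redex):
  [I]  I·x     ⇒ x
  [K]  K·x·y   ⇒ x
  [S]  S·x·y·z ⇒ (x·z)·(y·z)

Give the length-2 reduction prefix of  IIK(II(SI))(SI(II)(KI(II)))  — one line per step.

  start: IIK(II(SI))(SI(II)(KI(II)))
  step 1: IK(II(SI))(SI(II)(KI(II)))
  step 2: K(II(SI))(SI(II)(KI(II)))

Answer: after 2 steps: K(II(SI))(SI(II)(KI(II)))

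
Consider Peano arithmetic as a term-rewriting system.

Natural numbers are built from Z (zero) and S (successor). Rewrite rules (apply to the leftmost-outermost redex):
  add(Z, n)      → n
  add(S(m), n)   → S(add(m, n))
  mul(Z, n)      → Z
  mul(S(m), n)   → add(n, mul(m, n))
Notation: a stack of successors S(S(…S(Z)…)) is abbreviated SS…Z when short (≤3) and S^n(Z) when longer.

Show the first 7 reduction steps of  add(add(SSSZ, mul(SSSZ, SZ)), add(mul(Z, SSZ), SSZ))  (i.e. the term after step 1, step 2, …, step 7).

  start: add(add(SSSZ, mul(SSSZ, SZ)), add(mul(Z, SSZ), SSZ))
  [1] add(S(add(SSZ, mul(SSSZ, SZ))), add(mul(Z, SSZ), SSZ))
  [2] S(add(add(SSZ, mul(SSSZ, SZ)), add(mul(Z, SSZ), SSZ)))
  [3] S(add(S(add(SZ, mul(SSSZ, SZ))), add(mul(Z, SSZ), SSZ)))
  [4] S(S(add(add(SZ, mul(SSSZ, SZ)), add(mul(Z, SSZ), SSZ))))
  [5] S(S(add(S(add(Z, mul(SSSZ, SZ))), add(mul(Z, SSZ), SSZ))))
  [6] S(S(S(add(add(Z, mul(SSSZ, SZ)), add(mul(Z, SSZ), SSZ)))))
  [7] S(S(S(add(mul(SSSZ, SZ), add(mul(Z, SSZ), SSZ)))))

Answer: after 7 steps: S(S(S(add(mul(SSSZ, SZ), add(mul(Z, SSZ), SSZ)))))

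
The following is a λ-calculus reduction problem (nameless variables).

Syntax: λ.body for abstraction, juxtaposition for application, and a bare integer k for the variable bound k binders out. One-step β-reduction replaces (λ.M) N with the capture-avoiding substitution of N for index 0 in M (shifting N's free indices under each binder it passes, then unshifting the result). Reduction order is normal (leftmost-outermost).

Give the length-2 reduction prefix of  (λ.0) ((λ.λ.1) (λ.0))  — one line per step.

Answer: after 2 steps: λ.λ.0

Derivation:
  start: (λ.0) ((λ.λ.1) (λ.0))
  step 1: (λ.λ.1) (λ.0)
  step 2: λ.λ.0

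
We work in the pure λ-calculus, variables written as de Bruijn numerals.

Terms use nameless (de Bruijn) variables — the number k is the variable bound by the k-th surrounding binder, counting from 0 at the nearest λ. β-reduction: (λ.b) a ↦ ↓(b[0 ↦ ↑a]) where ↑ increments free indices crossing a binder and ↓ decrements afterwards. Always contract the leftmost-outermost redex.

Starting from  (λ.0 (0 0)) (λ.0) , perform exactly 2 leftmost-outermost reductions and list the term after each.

  start: (λ.0 (0 0)) (λ.0)
  step 1: (λ.0) ((λ.0) (λ.0))
  step 2: (λ.0) (λ.0)

Answer: after 2 steps: (λ.0) (λ.0)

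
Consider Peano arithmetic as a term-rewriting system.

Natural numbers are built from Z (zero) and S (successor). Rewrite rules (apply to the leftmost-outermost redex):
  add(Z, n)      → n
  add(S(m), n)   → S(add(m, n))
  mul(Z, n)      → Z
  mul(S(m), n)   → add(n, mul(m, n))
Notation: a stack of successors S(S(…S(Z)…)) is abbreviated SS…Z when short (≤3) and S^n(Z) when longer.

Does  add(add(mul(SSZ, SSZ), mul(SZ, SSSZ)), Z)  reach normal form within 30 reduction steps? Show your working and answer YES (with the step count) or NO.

  start: add(add(mul(SSZ, SSZ), mul(SZ, SSSZ)), Z)
  →1  add(add(add(SSZ, mul(SZ, SSZ)), mul(SZ, SSSZ)), Z)
  →2  add(add(S(add(SZ, mul(SZ, SSZ))), mul(SZ, SSSZ)), Z)
  →3  add(S(add(add(SZ, mul(SZ, SSZ)), mul(SZ, SSSZ))), Z)
  →4  S(add(add(add(SZ, mul(SZ, SSZ)), mul(SZ, SSSZ)), Z))
  →5  S(add(add(S(add(Z, mul(SZ, SSZ))), mul(SZ, SSSZ)), Z))
  →6  S(add(S(add(add(Z, mul(SZ, SSZ)), mul(SZ, SSSZ))), Z))
  →7  S(S(add(add(add(Z, mul(SZ, SSZ)), mul(SZ, SSSZ)), Z)))
  →8  S(S(add(add(mul(SZ, SSZ), mul(SZ, SSSZ)), Z)))
  →9  S(S(add(add(add(SSZ, mul(Z, SSZ)), mul(SZ, SSSZ)), Z)))
  →10  S(S(add(add(S(add(SZ, mul(Z, SSZ))), mul(SZ, SSSZ)), Z)))
  →11  S(S(add(S(add(add(SZ, mul(Z, SSZ)), mul(SZ, SSSZ))), Z)))
  →12  S(S(S(add(add(add(SZ, mul(Z, SSZ)), mul(SZ, SSSZ)), Z))))
  →13  S(S(S(add(add(S(add(Z, mul(Z, SSZ))), mul(SZ, SSSZ)), Z))))
  →14  S(S(S(add(S(add(add(Z, mul(Z, SSZ)), mul(SZ, SSSZ))), Z))))
  →15  S(S(S(S(add(add(add(Z, mul(Z, SSZ)), mul(SZ, SSSZ)), Z)))))
  →16  S(S(S(S(add(add(mul(Z, SSZ), mul(SZ, SSSZ)), Z)))))
  →17  S(S(S(S(add(add(Z, mul(SZ, SSSZ)), Z)))))
  →18  S(S(S(S(add(mul(SZ, SSSZ), Z)))))
  →19  S(S(S(S(add(add(SSSZ, mul(Z, SSSZ)), Z)))))
  →20  S(S(S(S(add(S(add(SSZ, mul(Z, SSSZ))), Z)))))
  →21  S(S(S(S(S(add(add(SSZ, mul(Z, SSSZ)), Z))))))
  →22  S(S(S(S(S(add(S(add(SZ, mul(Z, SSSZ))), Z))))))
  →23  S(S(S(S(S(S(add(add(SZ, mul(Z, SSSZ)), Z)))))))
  →24  S(S(S(S(S(S(add(S(add(Z, mul(Z, SSSZ))), Z)))))))
  →25  S(S(S(S(S(S(S(add(add(Z, mul(Z, SSSZ)), Z))))))))
  →26  S(S(S(S(S(S(S(add(mul(Z, SSSZ), Z))))))))
  →27  S(S(S(S(S(S(S(add(Z, Z))))))))
  →28  S^7(Z)

Answer: YES — reaches normal form S^7(Z) in 28 ≤ 30 steps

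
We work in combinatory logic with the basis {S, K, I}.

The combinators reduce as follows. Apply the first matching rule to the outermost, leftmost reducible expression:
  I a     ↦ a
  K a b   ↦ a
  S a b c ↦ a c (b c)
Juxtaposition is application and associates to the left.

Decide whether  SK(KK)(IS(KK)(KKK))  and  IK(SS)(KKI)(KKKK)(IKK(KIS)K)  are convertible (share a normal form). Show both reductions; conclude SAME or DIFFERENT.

Term A:
  start: SK(KK)(IS(KK)(KKK))
  →1  K(IS(KK)(KKK))(KK(IS(KK)(KKK)))
  →2  IS(KK)(KKK)
  →3  S(KK)(KKK)
  →4  S(KK)K

Term B:
  start: IK(SS)(KKI)(KKKK)(IKK(KIS)K)
  →1  K(SS)(KKI)(KKKK)(IKK(KIS)K)
  →2  SS(KKKK)(IKK(KIS)K)
  →3  S(IKK(KIS)K)(KKKK(IKK(KIS)K))
  →4  S(KK(KIS)K)(KKKK(IKK(KIS)K))
  →5  S(KK)(KKKK(IKK(KIS)K))
  →6  S(KK)(KK(IKK(KIS)K))
  →7  S(KK)K

Answer: SAME — A ⇓ S(KK)K, B ⇓ S(KK)K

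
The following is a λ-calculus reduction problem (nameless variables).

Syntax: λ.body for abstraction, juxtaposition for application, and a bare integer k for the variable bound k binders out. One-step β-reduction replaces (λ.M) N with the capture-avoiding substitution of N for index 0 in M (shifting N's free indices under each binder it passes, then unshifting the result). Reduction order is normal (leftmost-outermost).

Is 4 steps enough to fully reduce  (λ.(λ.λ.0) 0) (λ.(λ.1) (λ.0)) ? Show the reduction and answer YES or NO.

  start: (λ.(λ.λ.0) 0) (λ.(λ.1) (λ.0))
  →1  (λ.λ.0) (λ.(λ.1) (λ.0))
  →2  λ.0

Answer: YES — reaches normal form λ.0 in 2 ≤ 4 steps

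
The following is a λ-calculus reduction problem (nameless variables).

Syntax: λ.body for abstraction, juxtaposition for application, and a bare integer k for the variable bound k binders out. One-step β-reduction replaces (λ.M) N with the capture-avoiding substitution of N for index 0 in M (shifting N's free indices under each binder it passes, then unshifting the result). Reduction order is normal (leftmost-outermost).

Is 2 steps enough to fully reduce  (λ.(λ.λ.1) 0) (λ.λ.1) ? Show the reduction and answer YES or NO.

  start: (λ.(λ.λ.1) 0) (λ.λ.1)
  step 1: (λ.λ.1) (λ.λ.1)
  step 2: λ.λ.λ.1

Answer: YES — reaches normal form λ.λ.λ.1 in 2 ≤ 2 steps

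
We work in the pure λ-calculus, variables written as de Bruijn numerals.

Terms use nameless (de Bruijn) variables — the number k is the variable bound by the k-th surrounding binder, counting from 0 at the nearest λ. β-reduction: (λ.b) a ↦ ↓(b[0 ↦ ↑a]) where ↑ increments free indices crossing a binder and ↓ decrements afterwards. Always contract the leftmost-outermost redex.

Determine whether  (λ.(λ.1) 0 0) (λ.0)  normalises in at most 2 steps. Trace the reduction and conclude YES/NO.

Answer: NO — after 2 steps the term is (λ.0) (λ.0), not yet normal

Reduction:
  start: (λ.(λ.1) 0 0) (λ.0)
  step 1: (λ.λ.0) (λ.0) (λ.0)
  step 2: (λ.0) (λ.0)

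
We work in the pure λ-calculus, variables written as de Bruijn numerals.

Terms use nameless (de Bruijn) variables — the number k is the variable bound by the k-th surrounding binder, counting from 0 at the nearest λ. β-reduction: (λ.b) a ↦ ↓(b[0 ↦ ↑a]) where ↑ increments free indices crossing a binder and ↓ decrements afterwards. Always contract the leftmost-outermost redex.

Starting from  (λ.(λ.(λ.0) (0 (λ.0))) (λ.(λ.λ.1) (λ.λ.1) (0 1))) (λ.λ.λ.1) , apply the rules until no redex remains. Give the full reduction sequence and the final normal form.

  start: (λ.(λ.(λ.0) (0 (λ.0))) (λ.(λ.λ.1) (λ.λ.1) (0 1))) (λ.λ.λ.1)
  step 1: (λ.(λ.0) (0 (λ.0))) (λ.(λ.λ.1) (λ.λ.1) (0 (λ.λ.λ.1)))
  step 2: (λ.0) ((λ.(λ.λ.1) (λ.λ.1) (0 (λ.λ.λ.1))) (λ.0))
  step 3: (λ.(λ.λ.1) (λ.λ.1) (0 (λ.λ.λ.1))) (λ.0)
  step 4: (λ.λ.1) (λ.λ.1) ((λ.0) (λ.λ.λ.1))
  step 5: (λ.λ.λ.1) ((λ.0) (λ.λ.λ.1))
  step 6: λ.λ.1

Answer: normal form = λ.λ.1  (in 6 steps)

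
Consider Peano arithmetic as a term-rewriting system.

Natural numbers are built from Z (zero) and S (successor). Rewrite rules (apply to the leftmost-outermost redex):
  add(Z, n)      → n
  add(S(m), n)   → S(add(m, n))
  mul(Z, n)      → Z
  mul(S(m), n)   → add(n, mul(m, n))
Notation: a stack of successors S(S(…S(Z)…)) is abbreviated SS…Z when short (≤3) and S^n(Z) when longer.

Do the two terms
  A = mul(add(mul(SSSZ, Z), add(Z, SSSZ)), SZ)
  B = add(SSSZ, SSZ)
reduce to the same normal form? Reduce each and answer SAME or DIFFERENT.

Answer: DIFFERENT — A ⇓ SSSZ, B ⇓ S^5(Z)

Reduction:
Term A:
  start: mul(add(mul(SSSZ, Z), add(Z, SSSZ)), SZ)
  →1  mul(add(add(Z, mul(SSZ, Z)), add(Z, SSSZ)), SZ)
  →2  mul(add(mul(SSZ, Z), add(Z, SSSZ)), SZ)
  →3  mul(add(add(Z, mul(SZ, Z)), add(Z, SSSZ)), SZ)
  →4  mul(add(mul(SZ, Z), add(Z, SSSZ)), SZ)
  →5  mul(add(add(Z, mul(Z, Z)), add(Z, SSSZ)), SZ)
  →6  mul(add(mul(Z, Z), add(Z, SSSZ)), SZ)
  →7  mul(add(Z, add(Z, SSSZ)), SZ)
  →8  mul(add(Z, SSSZ), SZ)
  →9  mul(SSSZ, SZ)
  →10  add(SZ, mul(SSZ, SZ))
  →11  S(add(Z, mul(SSZ, SZ)))
  →12  S(mul(SSZ, SZ))
  →13  S(add(SZ, mul(SZ, SZ)))
  →14  S(S(add(Z, mul(SZ, SZ))))
  →15  S(S(mul(SZ, SZ)))
  →16  S(S(add(SZ, mul(Z, SZ))))
  →17  S(S(S(add(Z, mul(Z, SZ)))))
  →18  S(S(S(mul(Z, SZ))))
  →19  SSSZ

Term B:
  start: add(SSSZ, SSZ)
  →1  S(add(SSZ, SSZ))
  →2  S(S(add(SZ, SSZ)))
  →3  S(S(S(add(Z, SSZ))))
  →4  S^5(Z)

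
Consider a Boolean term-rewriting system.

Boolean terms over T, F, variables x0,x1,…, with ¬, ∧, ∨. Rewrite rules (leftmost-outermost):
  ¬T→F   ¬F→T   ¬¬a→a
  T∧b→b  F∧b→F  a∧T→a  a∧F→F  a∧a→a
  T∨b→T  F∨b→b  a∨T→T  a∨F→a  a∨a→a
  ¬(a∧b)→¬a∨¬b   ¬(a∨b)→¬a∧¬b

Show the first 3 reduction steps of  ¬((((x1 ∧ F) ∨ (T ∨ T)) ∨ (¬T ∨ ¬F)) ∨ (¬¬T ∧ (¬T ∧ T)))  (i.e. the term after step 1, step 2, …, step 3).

Answer: after 3 steps: ((¬(x1 ∧ F) ∧ ¬(T ∨ T)) ∧ ¬(¬T ∨ ¬F)) ∧ ¬(¬¬T ∧ (¬T ∧ T))

Derivation:
  start: ¬((((x1 ∧ F) ∨ (T ∨ T)) ∨ (¬T ∨ ¬F)) ∨ (¬¬T ∧ (¬T ∧ T)))
  [1] ¬(((x1 ∧ F) ∨ (T ∨ T)) ∨ (¬T ∨ ¬F)) ∧ ¬(¬¬T ∧ (¬T ∧ T))
  [2] (¬((x1 ∧ F) ∨ (T ∨ T)) ∧ ¬(¬T ∨ ¬F)) ∧ ¬(¬¬T ∧ (¬T ∧ T))
  [3] ((¬(x1 ∧ F) ∧ ¬(T ∨ T)) ∧ ¬(¬T ∨ ¬F)) ∧ ¬(¬¬T ∧ (¬T ∧ T))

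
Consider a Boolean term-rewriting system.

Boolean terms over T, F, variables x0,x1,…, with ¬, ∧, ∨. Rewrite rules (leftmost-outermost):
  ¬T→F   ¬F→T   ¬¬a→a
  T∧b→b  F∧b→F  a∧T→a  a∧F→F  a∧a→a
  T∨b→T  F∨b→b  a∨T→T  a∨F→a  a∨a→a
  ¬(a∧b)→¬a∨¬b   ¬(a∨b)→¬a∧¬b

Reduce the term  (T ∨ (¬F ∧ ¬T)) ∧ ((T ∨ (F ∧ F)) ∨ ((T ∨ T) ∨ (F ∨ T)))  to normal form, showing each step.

Answer: normal form = T  (in 4 steps)

Derivation:
  start: (T ∨ (¬F ∧ ¬T)) ∧ ((T ∨ (F ∧ F)) ∨ ((T ∨ T) ∨ (F ∨ T)))
  →1  T ∧ ((T ∨ (F ∧ F)) ∨ ((T ∨ T) ∨ (F ∨ T)))
  →2  (T ∨ (F ∧ F)) ∨ ((T ∨ T) ∨ (F ∨ T))
  →3  T ∨ ((T ∨ T) ∨ (F ∨ T))
  →4  T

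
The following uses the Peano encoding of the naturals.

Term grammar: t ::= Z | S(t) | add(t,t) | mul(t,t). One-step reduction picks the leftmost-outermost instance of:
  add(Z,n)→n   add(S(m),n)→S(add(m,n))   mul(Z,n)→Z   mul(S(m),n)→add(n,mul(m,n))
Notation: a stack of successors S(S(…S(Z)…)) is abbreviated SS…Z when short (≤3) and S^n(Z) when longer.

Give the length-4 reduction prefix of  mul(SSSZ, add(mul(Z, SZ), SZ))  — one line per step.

Answer: after 4 steps: S(add(Z, mul(SSZ, add(mul(Z, SZ), SZ))))

Derivation:
  start: mul(SSSZ, add(mul(Z, SZ), SZ))
  [1] add(add(mul(Z, SZ), SZ), mul(SSZ, add(mul(Z, SZ), SZ)))
  [2] add(add(Z, SZ), mul(SSZ, add(mul(Z, SZ), SZ)))
  [3] add(SZ, mul(SSZ, add(mul(Z, SZ), SZ)))
  [4] S(add(Z, mul(SSZ, add(mul(Z, SZ), SZ))))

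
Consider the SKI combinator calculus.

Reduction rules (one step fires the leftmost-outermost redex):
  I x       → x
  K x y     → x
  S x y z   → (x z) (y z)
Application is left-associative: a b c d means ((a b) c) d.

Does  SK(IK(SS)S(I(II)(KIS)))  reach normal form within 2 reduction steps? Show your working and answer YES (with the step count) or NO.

Answer: NO — after 2 steps the term is SK(SS(I(II)(KIS))), not yet normal

Derivation:
  start: SK(IK(SS)S(I(II)(KIS)))
  step 1: SK(K(SS)S(I(II)(KIS)))
  step 2: SK(SS(I(II)(KIS)))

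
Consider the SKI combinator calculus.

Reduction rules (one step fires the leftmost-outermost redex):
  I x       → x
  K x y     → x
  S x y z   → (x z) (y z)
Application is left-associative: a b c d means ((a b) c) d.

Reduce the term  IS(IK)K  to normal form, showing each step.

Answer: normal form = SKK  (in 2 steps)

Derivation:
  start: IS(IK)K
  →1  S(IK)K
  →2  SKK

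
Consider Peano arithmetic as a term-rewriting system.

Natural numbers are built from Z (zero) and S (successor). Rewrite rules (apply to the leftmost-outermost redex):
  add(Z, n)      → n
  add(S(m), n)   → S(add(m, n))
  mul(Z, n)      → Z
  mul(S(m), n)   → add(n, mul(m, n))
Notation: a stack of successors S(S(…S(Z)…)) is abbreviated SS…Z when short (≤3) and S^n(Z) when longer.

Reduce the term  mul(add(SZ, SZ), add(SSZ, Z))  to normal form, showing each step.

  start: mul(add(SZ, SZ), add(SSZ, Z))
  step 1: mul(S(add(Z, SZ)), add(SSZ, Z))
  step 2: add(add(SSZ, Z), mul(add(Z, SZ), add(SSZ, Z)))
  step 3: add(S(add(SZ, Z)), mul(add(Z, SZ), add(SSZ, Z)))
  step 4: S(add(add(SZ, Z), mul(add(Z, SZ), add(SSZ, Z))))
  step 5: S(add(S(add(Z, Z)), mul(add(Z, SZ), add(SSZ, Z))))
  step 6: S(S(add(add(Z, Z), mul(add(Z, SZ), add(SSZ, Z)))))
  step 7: S(S(add(Z, mul(add(Z, SZ), add(SSZ, Z)))))
  step 8: S(S(mul(add(Z, SZ), add(SSZ, Z))))
  step 9: S(S(mul(SZ, add(SSZ, Z))))
  step 10: S(S(add(add(SSZ, Z), mul(Z, add(SSZ, Z)))))
  step 11: S(S(add(S(add(SZ, Z)), mul(Z, add(SSZ, Z)))))
  step 12: S(S(S(add(add(SZ, Z), mul(Z, add(SSZ, Z))))))
  step 13: S(S(S(add(S(add(Z, Z)), mul(Z, add(SSZ, Z))))))
  step 14: S(S(S(S(add(add(Z, Z), mul(Z, add(SSZ, Z)))))))
  step 15: S(S(S(S(add(Z, mul(Z, add(SSZ, Z)))))))
  step 16: S(S(S(S(mul(Z, add(SSZ, Z))))))
  step 17: S^4(Z)

Answer: normal form = S^4(Z)  (in 17 steps)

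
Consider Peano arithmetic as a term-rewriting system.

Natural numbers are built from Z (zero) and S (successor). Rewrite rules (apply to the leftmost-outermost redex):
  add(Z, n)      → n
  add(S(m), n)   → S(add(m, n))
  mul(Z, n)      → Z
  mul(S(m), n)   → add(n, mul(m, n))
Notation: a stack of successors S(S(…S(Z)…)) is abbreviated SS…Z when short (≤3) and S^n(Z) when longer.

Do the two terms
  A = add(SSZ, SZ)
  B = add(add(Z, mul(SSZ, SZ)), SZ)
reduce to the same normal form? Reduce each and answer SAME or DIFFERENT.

Term A:
  start: add(SSZ, SZ)
  step 1: S(add(SZ, SZ))
  step 2: S(S(add(Z, SZ)))
  step 3: SSSZ

Term B:
  start: add(add(Z, mul(SSZ, SZ)), SZ)
  step 1: add(mul(SSZ, SZ), SZ)
  step 2: add(add(SZ, mul(SZ, SZ)), SZ)
  step 3: add(S(add(Z, mul(SZ, SZ))), SZ)
  step 4: S(add(add(Z, mul(SZ, SZ)), SZ))
  step 5: S(add(mul(SZ, SZ), SZ))
  step 6: S(add(add(SZ, mul(Z, SZ)), SZ))
  step 7: S(add(S(add(Z, mul(Z, SZ))), SZ))
  step 8: S(S(add(add(Z, mul(Z, SZ)), SZ)))
  step 9: S(S(add(mul(Z, SZ), SZ)))
  step 10: S(S(add(Z, SZ)))
  step 11: SSSZ

Answer: SAME — A ⇓ SSSZ, B ⇓ SSSZ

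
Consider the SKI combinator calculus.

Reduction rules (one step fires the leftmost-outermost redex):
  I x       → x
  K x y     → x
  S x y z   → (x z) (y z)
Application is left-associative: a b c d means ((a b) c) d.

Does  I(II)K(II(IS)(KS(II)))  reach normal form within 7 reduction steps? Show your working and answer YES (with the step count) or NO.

  start: I(II)K(II(IS)(KS(II)))
  step 1: IIK(II(IS)(KS(II)))
  step 2: IK(II(IS)(KS(II)))
  step 3: K(II(IS)(KS(II)))
  step 4: K(I(IS)(KS(II)))
  step 5: K(IS(KS(II)))
  step 6: K(S(KS(II)))
  step 7: K(SS)

Answer: YES — reaches normal form K(SS) in 7 ≤ 7 steps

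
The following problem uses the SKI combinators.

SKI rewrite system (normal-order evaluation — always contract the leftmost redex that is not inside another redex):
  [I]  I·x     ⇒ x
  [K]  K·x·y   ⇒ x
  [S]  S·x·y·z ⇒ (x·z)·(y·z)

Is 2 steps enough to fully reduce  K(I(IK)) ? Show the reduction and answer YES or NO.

  start: K(I(IK))
  →1  K(IK)
  →2  KK

Answer: YES — reaches normal form KK in 2 ≤ 2 steps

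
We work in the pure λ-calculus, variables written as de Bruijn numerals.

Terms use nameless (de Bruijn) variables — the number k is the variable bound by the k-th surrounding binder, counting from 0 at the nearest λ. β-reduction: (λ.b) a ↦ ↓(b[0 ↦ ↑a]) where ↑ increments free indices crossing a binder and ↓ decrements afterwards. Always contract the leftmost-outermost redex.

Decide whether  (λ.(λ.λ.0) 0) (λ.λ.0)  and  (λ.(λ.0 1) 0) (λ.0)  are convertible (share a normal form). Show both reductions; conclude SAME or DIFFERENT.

Term A:
  start: (λ.(λ.λ.0) 0) (λ.λ.0)
  →1  (λ.λ.0) (λ.λ.0)
  →2  λ.0

Term B:
  start: (λ.(λ.0 1) 0) (λ.0)
  →1  (λ.0 (λ.0)) (λ.0)
  →2  (λ.0) (λ.0)
  →3  λ.0

Answer: SAME — A ⇓ λ.0, B ⇓ λ.0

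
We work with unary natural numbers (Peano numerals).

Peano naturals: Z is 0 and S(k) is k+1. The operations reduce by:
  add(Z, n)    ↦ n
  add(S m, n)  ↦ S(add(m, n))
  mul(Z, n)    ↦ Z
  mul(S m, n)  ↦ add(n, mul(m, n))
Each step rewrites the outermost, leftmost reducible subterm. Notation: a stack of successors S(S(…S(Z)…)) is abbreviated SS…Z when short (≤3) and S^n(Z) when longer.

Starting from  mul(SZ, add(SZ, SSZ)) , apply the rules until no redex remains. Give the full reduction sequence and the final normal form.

  start: mul(SZ, add(SZ, SSZ))
  step 1: add(add(SZ, SSZ), mul(Z, add(SZ, SSZ)))
  step 2: add(S(add(Z, SSZ)), mul(Z, add(SZ, SSZ)))
  step 3: S(add(add(Z, SSZ), mul(Z, add(SZ, SSZ))))
  step 4: S(add(SSZ, mul(Z, add(SZ, SSZ))))
  step 5: S(S(add(SZ, mul(Z, add(SZ, SSZ)))))
  step 6: S(S(S(add(Z, mul(Z, add(SZ, SSZ))))))
  step 7: S(S(S(mul(Z, add(SZ, SSZ)))))
  step 8: SSSZ

Answer: normal form = SSSZ  (in 8 steps)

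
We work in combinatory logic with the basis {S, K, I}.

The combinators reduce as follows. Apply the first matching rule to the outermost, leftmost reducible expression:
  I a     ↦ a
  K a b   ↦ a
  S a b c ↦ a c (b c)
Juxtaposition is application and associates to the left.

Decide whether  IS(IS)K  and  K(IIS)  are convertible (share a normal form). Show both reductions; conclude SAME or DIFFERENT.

Term A:
  start: IS(IS)K
  step 1: S(IS)K
  step 2: SSK

Term B:
  start: K(IIS)
  step 1: K(IS)
  step 2: KS

Answer: DIFFERENT — A ⇓ SSK, B ⇓ KS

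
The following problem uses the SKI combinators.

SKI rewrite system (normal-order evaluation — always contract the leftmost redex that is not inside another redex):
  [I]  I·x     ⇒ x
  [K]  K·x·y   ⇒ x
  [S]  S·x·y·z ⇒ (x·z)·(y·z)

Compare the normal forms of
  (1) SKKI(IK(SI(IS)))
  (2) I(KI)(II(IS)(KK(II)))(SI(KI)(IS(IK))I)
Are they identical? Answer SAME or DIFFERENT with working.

Term A:
  start: SKKI(IK(SI(IS)))
  [1] KI(KI)(IK(SI(IS)))
  [2] I(IK(SI(IS)))
  [3] IK(SI(IS))
  [4] K(SI(IS))
  [5] K(SIS)

Term B:
  start: I(KI)(II(IS)(KK(II)))(SI(KI)(IS(IK))I)
  [1] KI(II(IS)(KK(II)))(SI(KI)(IS(IK))I)
  [2] I(SI(KI)(IS(IK))I)
  [3] SI(KI)(IS(IK))I
  [4] I(IS(IK))(KI(IS(IK)))I
  [5] IS(IK)(KI(IS(IK)))I
  [6] S(IK)(KI(IS(IK)))I
  [7] IKI(KI(IS(IK))I)
  [8] KI(KI(IS(IK))I)
  [9] I

Answer: DIFFERENT — A ⇓ K(SIS), B ⇓ I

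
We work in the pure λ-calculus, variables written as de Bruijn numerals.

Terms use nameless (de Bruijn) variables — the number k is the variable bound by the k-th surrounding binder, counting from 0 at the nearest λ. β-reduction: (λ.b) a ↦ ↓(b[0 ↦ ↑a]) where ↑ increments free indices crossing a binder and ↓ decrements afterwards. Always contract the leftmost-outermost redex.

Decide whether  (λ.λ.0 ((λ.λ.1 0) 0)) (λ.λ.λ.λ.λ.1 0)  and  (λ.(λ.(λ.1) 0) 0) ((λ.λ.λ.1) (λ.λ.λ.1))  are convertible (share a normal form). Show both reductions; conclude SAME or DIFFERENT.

Answer: DIFFERENT — A ⇓ λ.0 (λ.1 0), B ⇓ λ.λ.1

Reduction:
Term A:
  start: (λ.λ.0 ((λ.λ.1 0) 0)) (λ.λ.λ.λ.λ.1 0)
  [1] λ.0 ((λ.λ.1 0) 0)
  [2] λ.0 (λ.1 0)

Term B:
  start: (λ.(λ.(λ.1) 0) 0) ((λ.λ.λ.1) (λ.λ.λ.1))
  [1] (λ.(λ.1) 0) ((λ.λ.λ.1) (λ.λ.λ.1))
  [2] (λ.(λ.λ.λ.1) (λ.λ.λ.1)) ((λ.λ.λ.1) (λ.λ.λ.1))
  [3] (λ.λ.λ.1) (λ.λ.λ.1)
  [4] λ.λ.1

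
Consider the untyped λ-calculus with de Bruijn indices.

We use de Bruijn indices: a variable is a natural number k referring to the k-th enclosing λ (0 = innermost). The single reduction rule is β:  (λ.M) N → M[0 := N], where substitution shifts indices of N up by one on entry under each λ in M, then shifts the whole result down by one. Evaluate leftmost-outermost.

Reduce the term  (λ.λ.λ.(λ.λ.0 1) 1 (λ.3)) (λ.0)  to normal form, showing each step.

  start: (λ.λ.λ.(λ.λ.0 1) 1 (λ.3)) (λ.0)
  [1] λ.λ.(λ.λ.0 1) 1 (λ.λ.0)
  [2] λ.λ.(λ.0 2) (λ.λ.0)
  [3] λ.λ.(λ.λ.0) 1
  [4] λ.λ.λ.0

Answer: normal form = λ.λ.λ.0  (in 4 steps)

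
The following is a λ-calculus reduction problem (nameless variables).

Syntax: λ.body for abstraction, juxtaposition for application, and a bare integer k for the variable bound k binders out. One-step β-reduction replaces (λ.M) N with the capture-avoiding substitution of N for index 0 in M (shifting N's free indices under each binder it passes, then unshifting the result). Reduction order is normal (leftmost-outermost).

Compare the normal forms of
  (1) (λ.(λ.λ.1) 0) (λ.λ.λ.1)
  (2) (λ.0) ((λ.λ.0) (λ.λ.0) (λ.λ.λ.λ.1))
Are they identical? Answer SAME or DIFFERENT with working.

Answer: SAME — A ⇓ λ.λ.λ.λ.1, B ⇓ λ.λ.λ.λ.1

Derivation:
Term A:
  start: (λ.(λ.λ.1) 0) (λ.λ.λ.1)
  step 1: (λ.λ.1) (λ.λ.λ.1)
  step 2: λ.λ.λ.λ.1

Term B:
  start: (λ.0) ((λ.λ.0) (λ.λ.0) (λ.λ.λ.λ.1))
  step 1: (λ.λ.0) (λ.λ.0) (λ.λ.λ.λ.1)
  step 2: (λ.0) (λ.λ.λ.λ.1)
  step 3: λ.λ.λ.λ.1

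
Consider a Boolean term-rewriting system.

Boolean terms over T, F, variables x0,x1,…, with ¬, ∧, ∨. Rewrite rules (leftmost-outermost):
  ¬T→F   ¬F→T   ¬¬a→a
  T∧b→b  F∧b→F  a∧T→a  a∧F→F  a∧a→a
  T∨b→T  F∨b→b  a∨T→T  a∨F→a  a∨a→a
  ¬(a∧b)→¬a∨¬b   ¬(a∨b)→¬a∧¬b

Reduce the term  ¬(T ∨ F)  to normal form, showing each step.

Answer: normal form = F  (in 3 steps)

Working:
  start: ¬(T ∨ F)
  →1  ¬T ∧ ¬F
  →2  F ∧ ¬F
  →3  F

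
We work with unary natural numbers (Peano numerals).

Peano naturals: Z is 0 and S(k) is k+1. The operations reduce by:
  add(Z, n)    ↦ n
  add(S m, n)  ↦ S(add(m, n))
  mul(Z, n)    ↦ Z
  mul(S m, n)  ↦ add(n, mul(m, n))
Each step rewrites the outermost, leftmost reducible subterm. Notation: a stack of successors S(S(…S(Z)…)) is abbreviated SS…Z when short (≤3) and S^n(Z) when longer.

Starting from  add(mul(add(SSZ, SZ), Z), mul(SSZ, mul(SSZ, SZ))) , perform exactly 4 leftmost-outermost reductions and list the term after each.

Answer: after 4 steps: add(mul(S(add(Z, SZ)), Z), mul(SSZ, mul(SSZ, SZ)))

Working:
  start: add(mul(add(SSZ, SZ), Z), mul(SSZ, mul(SSZ, SZ)))
  [1] add(mul(S(add(SZ, SZ)), Z), mul(SSZ, mul(SSZ, SZ)))
  [2] add(add(Z, mul(add(SZ, SZ), Z)), mul(SSZ, mul(SSZ, SZ)))
  [3] add(mul(add(SZ, SZ), Z), mul(SSZ, mul(SSZ, SZ)))
  [4] add(mul(S(add(Z, SZ)), Z), mul(SSZ, mul(SSZ, SZ)))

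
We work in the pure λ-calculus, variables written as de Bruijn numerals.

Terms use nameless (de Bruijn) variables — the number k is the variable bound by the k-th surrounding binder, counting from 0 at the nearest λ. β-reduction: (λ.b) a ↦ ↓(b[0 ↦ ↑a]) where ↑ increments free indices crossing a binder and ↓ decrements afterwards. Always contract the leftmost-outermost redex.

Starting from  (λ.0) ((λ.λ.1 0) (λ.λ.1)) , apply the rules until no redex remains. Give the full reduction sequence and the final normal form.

Answer: normal form = λ.λ.1  (in 3 steps)

Derivation:
  start: (λ.0) ((λ.λ.1 0) (λ.λ.1))
  [1] (λ.λ.1 0) (λ.λ.1)
  [2] λ.(λ.λ.1) 0
  [3] λ.λ.1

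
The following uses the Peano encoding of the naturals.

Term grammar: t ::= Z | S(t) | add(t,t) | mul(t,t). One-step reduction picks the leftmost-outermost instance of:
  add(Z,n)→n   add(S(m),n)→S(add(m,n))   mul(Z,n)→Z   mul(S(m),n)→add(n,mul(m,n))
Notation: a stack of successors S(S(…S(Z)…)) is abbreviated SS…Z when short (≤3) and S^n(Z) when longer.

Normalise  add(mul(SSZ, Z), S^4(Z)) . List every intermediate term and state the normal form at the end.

Answer: normal form = S^4(Z)  (in 6 steps)

Reduction:
  start: add(mul(SSZ, Z), S^4(Z))
  [1] add(add(Z, mul(SZ, Z)), S^4(Z))
  [2] add(mul(SZ, Z), S^4(Z))
  [3] add(add(Z, mul(Z, Z)), S^4(Z))
  [4] add(mul(Z, Z), S^4(Z))
  [5] add(Z, S^4(Z))
  [6] S^4(Z)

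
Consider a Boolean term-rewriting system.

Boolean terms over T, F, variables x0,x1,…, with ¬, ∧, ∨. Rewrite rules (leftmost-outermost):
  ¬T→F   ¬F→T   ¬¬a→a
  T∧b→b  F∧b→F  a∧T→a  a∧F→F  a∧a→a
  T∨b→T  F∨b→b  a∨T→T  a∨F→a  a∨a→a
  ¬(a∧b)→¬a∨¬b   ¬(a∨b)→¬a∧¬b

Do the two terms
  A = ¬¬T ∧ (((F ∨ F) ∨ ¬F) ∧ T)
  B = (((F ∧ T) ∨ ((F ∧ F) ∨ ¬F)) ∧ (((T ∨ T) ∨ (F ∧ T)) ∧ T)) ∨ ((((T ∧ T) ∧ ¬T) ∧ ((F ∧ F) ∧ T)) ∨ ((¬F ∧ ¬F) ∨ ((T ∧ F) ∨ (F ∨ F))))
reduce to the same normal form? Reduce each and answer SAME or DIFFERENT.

Answer: SAME — A ⇓ T, B ⇓ T

Reduction:
Term A:
  start: ¬¬T ∧ (((F ∨ F) ∨ ¬F) ∧ T)
  step 1: T ∧ (((F ∨ F) ∨ ¬F) ∧ T)
  step 2: ((F ∨ F) ∨ ¬F) ∧ T
  step 3: (F ∨ F) ∨ ¬F
  step 4: F ∨ ¬F
  step 5: ¬F
  step 6: T

Term B:
  start: (((F ∧ T) ∨ ((F ∧ F) ∨ ¬F)) ∧ (((T ∨ T) ∨ (F ∧ T)) ∧ T)) ∨ ((((T ∧ T) ∧ ¬T) ∧ ((F ∧ F) ∧ T)) ∨ ((¬F ∧ ¬F) ∨ ((T ∧ F) ∨ (F ∨ F))))
  step 1: ((F ∨ ((F ∧ F) ∨ ¬F)) ∧ (((T ∨ T) ∨ (F ∧ T)) ∧ T)) ∨ ((((T ∧ T) ∧ ¬T) ∧ ((F ∧ F) ∧ T)) ∨ ((¬F ∧ ¬F) ∨ ((T ∧ F) ∨ (F ∨ F))))
  step 2: (((F ∧ F) ∨ ¬F) ∧ (((T ∨ T) ∨ (F ∧ T)) ∧ T)) ∨ ((((T ∧ T) ∧ ¬T) ∧ ((F ∧ F) ∧ T)) ∨ ((¬F ∧ ¬F) ∨ ((T ∧ F) ∨ (F ∨ F))))
  step 3: ((F ∨ ¬F) ∧ (((T ∨ T) ∨ (F ∧ T)) ∧ T)) ∨ ((((T ∧ T) ∧ ¬T) ∧ ((F ∧ F) ∧ T)) ∨ ((¬F ∧ ¬F) ∨ ((T ∧ F) ∨ (F ∨ F))))
  step 4: (¬F ∧ (((T ∨ T) ∨ (F ∧ T)) ∧ T)) ∨ ((((T ∧ T) ∧ ¬T) ∧ ((F ∧ F) ∧ T)) ∨ ((¬F ∧ ¬F) ∨ ((T ∧ F) ∨ (F ∨ F))))
  step 5: (T ∧ (((T ∨ T) ∨ (F ∧ T)) ∧ T)) ∨ ((((T ∧ T) ∧ ¬T) ∧ ((F ∧ F) ∧ T)) ∨ ((¬F ∧ ¬F) ∨ ((T ∧ F) ∨ (F ∨ F))))
  step 6: (((T ∨ T) ∨ (F ∧ T)) ∧ T) ∨ ((((T ∧ T) ∧ ¬T) ∧ ((F ∧ F) ∧ T)) ∨ ((¬F ∧ ¬F) ∨ ((T ∧ F) ∨ (F ∨ F))))
  step 7: ((T ∨ T) ∨ (F ∧ T)) ∨ ((((T ∧ T) ∧ ¬T) ∧ ((F ∧ F) ∧ T)) ∨ ((¬F ∧ ¬F) ∨ ((T ∧ F) ∨ (F ∨ F))))
  step 8: (T ∨ (F ∧ T)) ∨ ((((T ∧ T) ∧ ¬T) ∧ ((F ∧ F) ∧ T)) ∨ ((¬F ∧ ¬F) ∨ ((T ∧ F) ∨ (F ∨ F))))
  step 9: T ∨ ((((T ∧ T) ∧ ¬T) ∧ ((F ∧ F) ∧ T)) ∨ ((¬F ∧ ¬F) ∨ ((T ∧ F) ∨ (F ∨ F))))
  step 10: T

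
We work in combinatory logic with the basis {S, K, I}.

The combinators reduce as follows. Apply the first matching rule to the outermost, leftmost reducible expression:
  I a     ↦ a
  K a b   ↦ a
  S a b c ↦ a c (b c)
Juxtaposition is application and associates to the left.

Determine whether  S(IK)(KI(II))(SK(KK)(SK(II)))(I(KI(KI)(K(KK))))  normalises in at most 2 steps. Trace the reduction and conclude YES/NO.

  start: S(IK)(KI(II))(SK(KK)(SK(II)))(I(KI(KI)(K(KK))))
  [1] IK(SK(KK)(SK(II)))(KI(II)(SK(KK)(SK(II))))(I(KI(KI)(K(KK))))
  [2] K(SK(KK)(SK(II)))(KI(II)(SK(KK)(SK(II))))(I(KI(KI)(K(KK))))

Answer: NO — after 2 steps the term is K(SK(KK)(SK(II)))(KI(II)(SK(KK)(SK(II))))(I(KI(KI)(K(KK)))), not yet normal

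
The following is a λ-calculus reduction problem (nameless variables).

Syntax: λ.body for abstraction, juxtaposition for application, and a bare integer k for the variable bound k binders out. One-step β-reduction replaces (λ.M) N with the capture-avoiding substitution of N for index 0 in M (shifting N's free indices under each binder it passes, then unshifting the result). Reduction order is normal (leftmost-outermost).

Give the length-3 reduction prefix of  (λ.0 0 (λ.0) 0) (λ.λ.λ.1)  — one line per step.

Answer: after 3 steps: (λ.λ.0) (λ.λ.λ.1)

Reduction:
  start: (λ.0 0 (λ.0) 0) (λ.λ.λ.1)
  [1] (λ.λ.λ.1) (λ.λ.λ.1) (λ.0) (λ.λ.λ.1)
  [2] (λ.λ.1) (λ.0) (λ.λ.λ.1)
  [3] (λ.λ.0) (λ.λ.λ.1)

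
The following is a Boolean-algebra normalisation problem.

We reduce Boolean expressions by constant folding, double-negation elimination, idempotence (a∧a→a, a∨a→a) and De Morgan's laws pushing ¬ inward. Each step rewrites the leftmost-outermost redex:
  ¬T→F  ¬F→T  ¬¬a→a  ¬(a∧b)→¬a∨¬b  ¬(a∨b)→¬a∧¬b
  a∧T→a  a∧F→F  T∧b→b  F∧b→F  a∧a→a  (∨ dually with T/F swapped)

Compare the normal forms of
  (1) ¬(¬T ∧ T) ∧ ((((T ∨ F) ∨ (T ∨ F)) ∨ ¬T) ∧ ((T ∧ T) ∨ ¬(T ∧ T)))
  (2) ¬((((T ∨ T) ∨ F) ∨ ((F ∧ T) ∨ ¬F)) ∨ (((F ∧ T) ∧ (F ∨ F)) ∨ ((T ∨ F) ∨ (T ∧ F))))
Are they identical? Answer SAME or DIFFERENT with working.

Answer: DIFFERENT — A ⇓ T, B ⇓ F

Derivation:
Term A:
  start: ¬(¬T ∧ T) ∧ ((((T ∨ F) ∨ (T ∨ F)) ∨ ¬T) ∧ ((T ∧ T) ∨ ¬(T ∧ T)))
  step 1: (¬¬T ∨ ¬T) ∧ ((((T ∨ F) ∨ (T ∨ F)) ∨ ¬T) ∧ ((T ∧ T) ∨ ¬(T ∧ T)))
  step 2: (T ∨ ¬T) ∧ ((((T ∨ F) ∨ (T ∨ F)) ∨ ¬T) ∧ ((T ∧ T) ∨ ¬(T ∧ T)))
  step 3: T ∧ ((((T ∨ F) ∨ (T ∨ F)) ∨ ¬T) ∧ ((T ∧ T) ∨ ¬(T ∧ T)))
  step 4: (((T ∨ F) ∨ (T ∨ F)) ∨ ¬T) ∧ ((T ∧ T) ∨ ¬(T ∧ T))
  step 5: ((T ∨ F) ∨ ¬T) ∧ ((T ∧ T) ∨ ¬(T ∧ T))
  step 6: (T ∨ ¬T) ∧ ((T ∧ T) ∨ ¬(T ∧ T))
  step 7: T ∧ ((T ∧ T) ∨ ¬(T ∧ T))
  step 8: (T ∧ T) ∨ ¬(T ∧ T)
  step 9: T ∨ ¬(T ∧ T)
  step 10: T

Term B:
  start: ¬((((T ∨ T) ∨ F) ∨ ((F ∧ T) ∨ ¬F)) ∨ (((F ∧ T) ∧ (F ∨ F)) ∨ ((T ∨ F) ∨ (T ∧ F))))
  step 1: ¬(((T ∨ T) ∨ F) ∨ ((F ∧ T) ∨ ¬F)) ∧ ¬(((F ∧ T) ∧ (F ∨ F)) ∨ ((T ∨ F) ∨ (T ∧ F)))
  step 2: (¬((T ∨ T) ∨ F) ∧ ¬((F ∧ T) ∨ ¬F)) ∧ ¬(((F ∧ T) ∧ (F ∨ F)) ∨ ((T ∨ F) ∨ (T ∧ F)))
  step 3: ((¬(T ∨ T) ∧ ¬F) ∧ ¬((F ∧ T) ∨ ¬F)) ∧ ¬(((F ∧ T) ∧ (F ∨ F)) ∨ ((T ∨ F) ∨ (T ∧ F)))
  step 4: (((¬T ∧ ¬T) ∧ ¬F) ∧ ¬((F ∧ T) ∨ ¬F)) ∧ ¬(((F ∧ T) ∧ (F ∨ F)) ∨ ((T ∨ F) ∨ (T ∧ F)))
  step 5: ((¬T ∧ ¬F) ∧ ¬((F ∧ T) ∨ ¬F)) ∧ ¬(((F ∧ T) ∧ (F ∨ F)) ∨ ((T ∨ F) ∨ (T ∧ F)))
  step 6: ((F ∧ ¬F) ∧ ¬((F ∧ T) ∨ ¬F)) ∧ ¬(((F ∧ T) ∧ (F ∨ F)) ∨ ((T ∨ F) ∨ (T ∧ F)))
  step 7: (F ∧ ¬((F ∧ T) ∨ ¬F)) ∧ ¬(((F ∧ T) ∧ (F ∨ F)) ∨ ((T ∨ F) ∨ (T ∧ F)))
  step 8: F ∧ ¬(((F ∧ T) ∧ (F ∨ F)) ∨ ((T ∨ F) ∨ (T ∧ F)))
  step 9: F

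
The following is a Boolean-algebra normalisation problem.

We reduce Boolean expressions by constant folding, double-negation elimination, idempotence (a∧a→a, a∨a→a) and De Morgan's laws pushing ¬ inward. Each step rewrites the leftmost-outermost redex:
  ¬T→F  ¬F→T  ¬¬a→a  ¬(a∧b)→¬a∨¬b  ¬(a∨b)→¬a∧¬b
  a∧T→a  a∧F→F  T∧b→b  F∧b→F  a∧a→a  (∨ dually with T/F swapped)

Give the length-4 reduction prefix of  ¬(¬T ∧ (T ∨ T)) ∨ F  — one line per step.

Answer: after 4 steps: T

Derivation:
  start: ¬(¬T ∧ (T ∨ T)) ∨ F
  [1] ¬(¬T ∧ (T ∨ T))
  [2] ¬¬T ∨ ¬(T ∨ T)
  [3] T ∨ ¬(T ∨ T)
  [4] T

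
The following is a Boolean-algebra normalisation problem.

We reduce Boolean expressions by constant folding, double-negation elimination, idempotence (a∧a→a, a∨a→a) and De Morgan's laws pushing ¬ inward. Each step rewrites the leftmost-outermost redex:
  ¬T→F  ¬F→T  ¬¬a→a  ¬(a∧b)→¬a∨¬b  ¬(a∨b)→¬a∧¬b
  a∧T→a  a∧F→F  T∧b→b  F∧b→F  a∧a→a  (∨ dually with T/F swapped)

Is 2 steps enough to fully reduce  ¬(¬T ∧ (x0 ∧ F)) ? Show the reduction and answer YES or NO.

Answer: NO — after 2 steps the term is T ∨ ¬(x0 ∧ F), not yet normal

Derivation:
  start: ¬(¬T ∧ (x0 ∧ F))
  →1  ¬¬T ∨ ¬(x0 ∧ F)
  →2  T ∨ ¬(x0 ∧ F)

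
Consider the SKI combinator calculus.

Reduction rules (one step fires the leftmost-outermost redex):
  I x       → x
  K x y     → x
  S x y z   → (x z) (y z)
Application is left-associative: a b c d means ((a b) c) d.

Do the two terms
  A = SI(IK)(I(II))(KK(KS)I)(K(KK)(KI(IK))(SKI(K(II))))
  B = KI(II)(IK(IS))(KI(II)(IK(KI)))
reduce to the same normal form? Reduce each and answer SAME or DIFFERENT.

Term A:
  start: SI(IK)(I(II))(KK(KS)I)(K(KK)(KI(IK))(SKI(K(II))))
  step 1: I(I(II))(IK(I(II)))(KK(KS)I)(K(KK)(KI(IK))(SKI(K(II))))
  step 2: I(II)(IK(I(II)))(KK(KS)I)(K(KK)(KI(IK))(SKI(K(II))))
  step 3: II(IK(I(II)))(KK(KS)I)(K(KK)(KI(IK))(SKI(K(II))))
  step 4: I(IK(I(II)))(KK(KS)I)(K(KK)(KI(IK))(SKI(K(II))))
  step 5: IK(I(II))(KK(KS)I)(K(KK)(KI(IK))(SKI(K(II))))
  step 6: K(I(II))(KK(KS)I)(K(KK)(KI(IK))(SKI(K(II))))
  step 7: I(II)(K(KK)(KI(IK))(SKI(K(II))))
  step 8: II(K(KK)(KI(IK))(SKI(K(II))))
  step 9: I(K(KK)(KI(IK))(SKI(K(II))))
  step 10: K(KK)(KI(IK))(SKI(K(II)))
  step 11: KK(SKI(K(II)))
  step 12: K

Term B:
  start: KI(II)(IK(IS))(KI(II)(IK(KI)))
  step 1: I(IK(IS))(KI(II)(IK(KI)))
  step 2: IK(IS)(KI(II)(IK(KI)))
  step 3: K(IS)(KI(II)(IK(KI)))
  step 4: IS
  step 5: S

Answer: DIFFERENT — A ⇓ K, B ⇓ S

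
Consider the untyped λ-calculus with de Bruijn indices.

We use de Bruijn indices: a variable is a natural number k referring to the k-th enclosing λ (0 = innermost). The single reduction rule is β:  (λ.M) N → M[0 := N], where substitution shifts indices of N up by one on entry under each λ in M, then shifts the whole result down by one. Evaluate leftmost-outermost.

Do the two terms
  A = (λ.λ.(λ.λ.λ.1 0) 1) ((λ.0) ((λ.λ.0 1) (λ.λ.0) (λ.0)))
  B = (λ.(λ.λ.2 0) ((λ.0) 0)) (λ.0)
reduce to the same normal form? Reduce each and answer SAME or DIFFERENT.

Answer: DIFFERENT — A ⇓ λ.λ.λ.1 0, B ⇓ λ.0

Derivation:
Term A:
  start: (λ.λ.(λ.λ.λ.1 0) 1) ((λ.0) ((λ.λ.0 1) (λ.λ.0) (λ.0)))
  step 1: λ.(λ.λ.λ.1 0) ((λ.0) ((λ.λ.0 1) (λ.λ.0) (λ.0)))
  step 2: λ.λ.λ.1 0

Term B:
  start: (λ.(λ.λ.2 0) ((λ.0) 0)) (λ.0)
  step 1: (λ.λ.(λ.0) 0) ((λ.0) (λ.0))
  step 2: λ.(λ.0) 0
  step 3: λ.0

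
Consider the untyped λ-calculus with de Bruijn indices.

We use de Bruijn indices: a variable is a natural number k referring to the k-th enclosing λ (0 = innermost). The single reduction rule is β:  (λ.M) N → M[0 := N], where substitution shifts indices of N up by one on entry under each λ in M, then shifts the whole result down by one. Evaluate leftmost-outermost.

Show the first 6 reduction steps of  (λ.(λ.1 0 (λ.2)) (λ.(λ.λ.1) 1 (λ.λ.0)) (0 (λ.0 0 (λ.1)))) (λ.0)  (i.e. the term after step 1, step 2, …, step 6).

  start: (λ.(λ.1 0 (λ.2)) (λ.(λ.λ.1) 1 (λ.λ.0)) (0 (λ.0 0 (λ.1)))) (λ.0)
  →1  (λ.(λ.0) 0 (λ.λ.0)) (λ.(λ.λ.1) (λ.0) (λ.λ.0)) ((λ.0) (λ.0 0 (λ.1)))
  →2  (λ.0) (λ.(λ.λ.1) (λ.0) (λ.λ.0)) (λ.λ.0) ((λ.0) (λ.0 0 (λ.1)))
  →3  (λ.(λ.λ.1) (λ.0) (λ.λ.0)) (λ.λ.0) ((λ.0) (λ.0 0 (λ.1)))
  →4  (λ.λ.1) (λ.0) (λ.λ.0) ((λ.0) (λ.0 0 (λ.1)))
  →5  (λ.λ.0) (λ.λ.0) ((λ.0) (λ.0 0 (λ.1)))
  →6  (λ.0) ((λ.0) (λ.0 0 (λ.1)))

Answer: after 6 steps: (λ.0) ((λ.0) (λ.0 0 (λ.1)))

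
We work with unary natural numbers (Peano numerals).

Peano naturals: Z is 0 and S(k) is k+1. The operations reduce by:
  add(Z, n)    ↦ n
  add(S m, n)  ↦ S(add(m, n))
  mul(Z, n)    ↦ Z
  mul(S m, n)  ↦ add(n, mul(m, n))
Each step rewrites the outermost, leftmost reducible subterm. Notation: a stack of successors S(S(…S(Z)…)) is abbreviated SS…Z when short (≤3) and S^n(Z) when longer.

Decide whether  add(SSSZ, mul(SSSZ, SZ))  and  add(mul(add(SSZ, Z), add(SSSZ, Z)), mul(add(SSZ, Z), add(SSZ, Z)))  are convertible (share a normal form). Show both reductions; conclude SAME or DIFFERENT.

Answer: DIFFERENT — A ⇓ S^6(Z), B ⇓ S^10(Z)

Derivation:
Term A:
  start: add(SSSZ, mul(SSSZ, SZ))
  →1  S(add(SSZ, mul(SSSZ, SZ)))
  →2  S(S(add(SZ, mul(SSSZ, SZ))))
  →3  S(S(S(add(Z, mul(SSSZ, SZ)))))
  →4  S(S(S(mul(SSSZ, SZ))))
  →5  S(S(S(add(SZ, mul(SSZ, SZ)))))
  →6  S(S(S(S(add(Z, mul(SSZ, SZ))))))
  →7  S(S(S(S(mul(SSZ, SZ)))))
  →8  S(S(S(S(add(SZ, mul(SZ, SZ))))))
  →9  S(S(S(S(S(add(Z, mul(SZ, SZ)))))))
  →10  S(S(S(S(S(mul(SZ, SZ))))))
  →11  S(S(S(S(S(add(SZ, mul(Z, SZ)))))))
  →12  S(S(S(S(S(S(add(Z, mul(Z, SZ))))))))
  →13  S(S(S(S(S(S(mul(Z, SZ)))))))
  →14  S^6(Z)

Term B:
  start: add(mul(add(SSZ, Z), add(SSSZ, Z)), mul(add(SSZ, Z), add(SSZ, Z)))
  →1  add(mul(S(add(SZ, Z)), add(SSSZ, Z)), mul(add(SSZ, Z), add(SSZ, Z)))
  →2  add(add(add(SSSZ, Z), mul(add(SZ, Z), add(SSSZ, Z))), mul(add(SSZ, Z), add(SSZ, Z)))
  →3  add(add(S(add(SSZ, Z)), mul(add(SZ, Z), add(SSSZ, Z))), mul(add(SSZ, Z), add(SSZ, Z)))
  →4  add(S(add(add(SSZ, Z), mul(add(SZ, Z), add(SSSZ, Z)))), mul(add(SSZ, Z), add(SSZ, Z)))
  →5  S(add(add(add(SSZ, Z), mul(add(SZ, Z), add(SSSZ, Z))), mul(add(SSZ, Z), add(SSZ, Z))))
  →6  S(add(add(S(add(SZ, Z)), mul(add(SZ, Z), add(SSSZ, Z))), mul(add(SSZ, Z), add(SSZ, Z))))
  →7  S(add(S(add(add(SZ, Z), mul(add(SZ, Z), add(SSSZ, Z)))), mul(add(SSZ, Z), add(SSZ, Z))))
  →8  S(S(add(add(add(SZ, Z), mul(add(SZ, Z), add(SSSZ, Z))), mul(add(SSZ, Z), add(SSZ, Z)))))
  →9  S(S(add(add(S(add(Z, Z)), mul(add(SZ, Z), add(SSSZ, Z))), mul(add(SSZ, Z), add(SSZ, Z)))))
  →10  S(S(add(S(add(add(Z, Z), mul(add(SZ, Z), add(SSSZ, Z)))), mul(add(SSZ, Z), add(SSZ, Z)))))
  →11  S(S(S(add(add(add(Z, Z), mul(add(SZ, Z), add(SSSZ, Z))), mul(add(SSZ, Z), add(SSZ, Z))))))
  →12  S(S(S(add(add(Z, mul(add(SZ, Z), add(SSSZ, Z))), mul(add(SSZ, Z), add(SSZ, Z))))))
  →13  S(S(S(add(mul(add(SZ, Z), add(SSSZ, Z)), mul(add(SSZ, Z), add(SSZ, Z))))))
  →14  S(S(S(add(mul(S(add(Z, Z)), add(SSSZ, Z)), mul(add(SSZ, Z), add(SSZ, Z))))))
  →15  S(S(S(add(add(add(SSSZ, Z), mul(add(Z, Z), add(SSSZ, Z))), mul(add(SSZ, Z), add(SSZ, Z))))))
  →16  S(S(S(add(add(S(add(SSZ, Z)), mul(add(Z, Z), add(SSSZ, Z))), mul(add(SSZ, Z), add(SSZ, Z))))))
  →17  S(S(S(add(S(add(add(SSZ, Z), mul(add(Z, Z), add(SSSZ, Z)))), mul(add(SSZ, Z), add(SSZ, Z))))))
  →18  S(S(S(S(add(add(add(SSZ, Z), mul(add(Z, Z), add(SSSZ, Z))), mul(add(SSZ, Z), add(SSZ, Z)))))))
  →19  S(S(S(S(add(add(S(add(SZ, Z)), mul(add(Z, Z), add(SSSZ, Z))), mul(add(SSZ, Z), add(SSZ, Z)))))))
  →20  S(S(S(S(add(S(add(add(SZ, Z), mul(add(Z, Z), add(SSSZ, Z)))), mul(add(SSZ, Z), add(SSZ, Z)))))))
  →21  S(S(S(S(S(add(add(add(SZ, Z), mul(add(Z, Z), add(SSSZ, Z))), mul(add(SSZ, Z), add(SSZ, Z))))))))
  →22  S(S(S(S(S(add(add(S(add(Z, Z)), mul(add(Z, Z), add(SSSZ, Z))), mul(add(SSZ, Z), add(SSZ, Z))))))))
  →23  S(S(S(S(S(add(S(add(add(Z, Z), mul(add(Z, Z), add(SSSZ, Z)))), mul(add(SSZ, Z), add(SSZ, Z))))))))
  →24  S(S(S(S(S(S(add(add(add(Z, Z), mul(add(Z, Z), add(SSSZ, Z))), mul(add(SSZ, Z), add(SSZ, Z)))))))))
  →25  S(S(S(S(S(S(add(add(Z, mul(add(Z, Z), add(SSSZ, Z))), mul(add(SSZ, Z), add(SSZ, Z)))))))))
  →26  S(S(S(S(S(S(add(mul(add(Z, Z), add(SSSZ, Z)), mul(add(SSZ, Z), add(SSZ, Z)))))))))
  →27  S(S(S(S(S(S(add(mul(Z, add(SSSZ, Z)), mul(add(SSZ, Z), add(SSZ, Z)))))))))
  →28  S(S(S(S(S(S(add(Z, mul(add(SSZ, Z), add(SSZ, Z)))))))))
  →29  S(S(S(S(S(S(mul(add(SSZ, Z), add(SSZ, Z))))))))
  →30  S(S(S(S(S(S(mul(S(add(SZ, Z)), add(SSZ, Z))))))))
  →31  S(S(S(S(S(S(add(add(SSZ, Z), mul(add(SZ, Z), add(SSZ, Z)))))))))
  →32  S(S(S(S(S(S(add(S(add(SZ, Z)), mul(add(SZ, Z), add(SSZ, Z)))))))))
  →33  S(S(S(S(S(S(S(add(add(SZ, Z), mul(add(SZ, Z), add(SSZ, Z))))))))))
  →34  S(S(S(S(S(S(S(add(S(add(Z, Z)), mul(add(SZ, Z), add(SSZ, Z))))))))))
  →35  S(S(S(S(S(S(S(S(add(add(Z, Z), mul(add(SZ, Z), add(SSZ, Z)))))))))))
  →36  S(S(S(S(S(S(S(S(add(Z, mul(add(SZ, Z), add(SSZ, Z)))))))))))
  →37  S(S(S(S(S(S(S(S(mul(add(SZ, Z), add(SSZ, Z))))))))))
  →38  S(S(S(S(S(S(S(S(mul(S(add(Z, Z)), add(SSZ, Z))))))))))
  →39  S(S(S(S(S(S(S(S(add(add(SSZ, Z), mul(add(Z, Z), add(SSZ, Z)))))))))))
  →40  S(S(S(S(S(S(S(S(add(S(add(SZ, Z)), mul(add(Z, Z), add(SSZ, Z)))))))))))
  →41  S(S(S(S(S(S(S(S(S(add(add(SZ, Z), mul(add(Z, Z), add(SSZ, Z))))))))))))
  →42  S(S(S(S(S(S(S(S(S(add(S(add(Z, Z)), mul(add(Z, Z), add(SSZ, Z))))))))))))
  →43  S(S(S(S(S(S(S(S(S(S(add(add(Z, Z), mul(add(Z, Z), add(SSZ, Z)))))))))))))
  →44  S(S(S(S(S(S(S(S(S(S(add(Z, mul(add(Z, Z), add(SSZ, Z)))))))))))))
  →45  S(S(S(S(S(S(S(S(S(S(mul(add(Z, Z), add(SSZ, Z))))))))))))
  →46  S(S(S(S(S(S(S(S(S(S(mul(Z, add(SSZ, Z))))))))))))
  →47  S^10(Z)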